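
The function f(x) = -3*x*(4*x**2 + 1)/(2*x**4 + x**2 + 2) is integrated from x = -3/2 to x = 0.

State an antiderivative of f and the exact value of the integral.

Antiderivative: F(x) = -3*log(2*x**4 + x**2 + 2)/2; value = -3*log(2)/2 + 3*log(115/8)/2

The substitution u = 2*x**4 + x**2 + 2 works: f is exactly (dF/du)*(du/dx) for that inner function.
F(x) = -3*log(2*x**4 + x**2 + 2)/2 is an antiderivative of f.
Check: d/dx[-3*log(2*x**4 + x**2 + 2)/2] = (-12*x**3 - 3*x)/(2*x**4 + x**2 + 2), which equals f(x).
F(0) = -3*log(2)/2; F(-3/2) = -3*log(115/8)/2.
Integral = F(0) - F(-3/2) = -3*log(2)/2 + 3*log(115/8)/2.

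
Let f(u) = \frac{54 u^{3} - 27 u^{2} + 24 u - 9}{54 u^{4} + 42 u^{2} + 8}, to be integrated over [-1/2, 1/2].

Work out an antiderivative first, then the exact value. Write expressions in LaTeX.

Antiderivative: F(u) = - \frac{- 2 \log{\left(3 u^{2} + 1 \right)} + 3 \operatorname{atan}{\left(\frac{3 u}{2} \right)}}{4}; value = - \frac{3 \operatorname{atan}{\left(\frac{3}{4} \right)}}{2}

A candidate is checked by its d/du: the result must match f(u).
F(u) = - \frac{- 2 \log{\left(3 u^{2} + 1 \right)} + 3 \operatorname{atan}{\left(\frac{3 u}{2} \right)}}{4} is an antiderivative of f.
Check: d/du[- \frac{- 2 \log{\left(3 u^{2} + 1 \right)} + 3 \operatorname{atan}{\left(\frac{3 u}{2} \right)}}{4}] = \frac{54 u^{3} - 27 u^{2} + 24 u - 9}{54 u^{4} + 42 u^{2} + 8} = f(u).
F(1/2) = - \frac{3 \operatorname{atan}{\left(\frac{3}{4} \right)}}{4} + \frac{\log{\left(\frac{7}{4} \right)}}{2}; F(-1/2) = \frac{\log{\left(\frac{7}{4} \right)}}{2} + \frac{3 \operatorname{atan}{\left(\frac{3}{4} \right)}}{4}.
Integral = F(1/2) - F(-1/2) = - \frac{3 \operatorname{atan}{\left(\frac{3}{4} \right)}}{2}.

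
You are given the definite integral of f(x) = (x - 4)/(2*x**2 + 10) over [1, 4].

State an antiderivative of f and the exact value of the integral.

Differentiate the proposed F(x) back; it has to land on f(x) exactly.
F(x) = -(-5*log(x**2 + 5) + 8*sqrt(5)*atan(sqrt(5)*x/5))/20 is an antiderivative of f.
Check: d/dx[-(-5*log(x**2 + 5) + 8*sqrt(5)*atan(sqrt(5)*x/5))/20] = (x - 4)/(2*x**2 + 10) = f(x).
F(4) = -2*sqrt(5)*atan(4*sqrt(5)/5)/5 + log(21)/4; F(1) = -2*sqrt(5)*atan(sqrt(5)/5)/5 + log(6)/4.
Integral = F(4) - F(1) = -2*sqrt(5)*atan(4*sqrt(5)/5)/5 - log(6)/4 + 2*sqrt(5)*atan(sqrt(5)/5)/5 + log(21)/4.

Antiderivative: F(x) = -(-5*log(x**2 + 5) + 8*sqrt(5)*atan(sqrt(5)*x/5))/20; value = -2*sqrt(5)*atan(4*sqrt(5)/5)/5 - log(6)/4 + 2*sqrt(5)*atan(sqrt(5)/5)/5 + log(21)/4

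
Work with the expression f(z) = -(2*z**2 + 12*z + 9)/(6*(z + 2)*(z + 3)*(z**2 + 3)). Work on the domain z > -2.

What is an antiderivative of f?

An antiderivative is F(z) = log(z + 2)/6 - log(z + 3)/8 - log(z**2 + 3)/48 - sqrt(3)*atan(sqrt(3)*z/3)/8.

The denominator factors as 6*(z + 2)*(z + 3)*(z**2 + 3); partial fractions split f into directly integrable pieces: -(z + 9)/(24*(z**2 + 3)) - 1/(8*(z + 3)) + 1/(6*(z + 2)).
Check: d/dz[log(z + 2)/6 - log(z + 3)/8 - log(z**2 + 3)/48 - sqrt(3)*atan(sqrt(3)*z/3)/8] = (-2*z**2 - 12*z - 9)/(6*z**4 + 30*z**3 + 54*z**2 + 90*z + 108), which equals f(z).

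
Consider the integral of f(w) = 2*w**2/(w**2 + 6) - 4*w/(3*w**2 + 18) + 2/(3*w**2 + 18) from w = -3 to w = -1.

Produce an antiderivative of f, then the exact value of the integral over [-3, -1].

Antiderivative: F(w) = (18*w - 6*log(w**2 + 6) - 17*sqrt(6)*atan(sqrt(6)*w/6))/9; value = -17*sqrt(6)*atan(sqrt(6)/2)/9 - 2*log(7)/3 + 17*sqrt(6)*atan(sqrt(6)/6)/9 + 2*log(15)/3 + 4

Integrate term by term and add the pieces.
F(w) = (18*w - 6*log(w**2 + 6) - 17*sqrt(6)*atan(sqrt(6)*w/6))/9 is an antiderivative of f.
Check: d/dw[(18*w - 6*log(w**2 + 6) - 17*sqrt(6)*atan(sqrt(6)*w/6))/9] = (6*w**2 - 4*w + 2)/(3*w**2 + 18), which equals f(w).
F(-1) = -2 - 2*log(7)/3 + 17*sqrt(6)*atan(sqrt(6)/6)/9; F(-3) = -6 - 2*log(15)/3 + 17*sqrt(6)*atan(sqrt(6)/2)/9.
Integral = F(-1) - F(-3) = -17*sqrt(6)*atan(sqrt(6)/2)/9 - 2*log(7)/3 + 17*sqrt(6)*atan(sqrt(6)/6)/9 + 2*log(15)/3 + 4.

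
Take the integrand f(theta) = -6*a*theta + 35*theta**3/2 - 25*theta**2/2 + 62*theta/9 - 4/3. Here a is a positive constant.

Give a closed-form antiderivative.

The integrand splits into summands that can be handled one at a time.
Check: d/dtheta[-3*a*theta**2 + 35*theta**4/8 - 25*theta**3/6 + 31*theta**2/9 - 4*theta/3] = -6*a*theta + 35*theta**3/2 - 25*theta**2/2 + 62*theta/9 - 4/3 = f(theta).

An antiderivative is F(theta) = -3*a*theta**2 + 35*theta**4/8 - 25*theta**3/6 + 31*theta**2/9 - 4*theta/3.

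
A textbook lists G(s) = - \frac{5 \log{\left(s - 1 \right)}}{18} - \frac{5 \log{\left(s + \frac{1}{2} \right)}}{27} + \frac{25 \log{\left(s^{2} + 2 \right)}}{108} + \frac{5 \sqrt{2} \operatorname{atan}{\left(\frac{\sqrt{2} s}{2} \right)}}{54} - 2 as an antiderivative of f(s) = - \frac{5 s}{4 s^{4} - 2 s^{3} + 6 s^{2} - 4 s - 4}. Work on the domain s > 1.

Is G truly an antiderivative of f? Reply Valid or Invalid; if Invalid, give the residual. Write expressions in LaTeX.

d/ds[G] = - \frac{5 s}{4 s^{4} - 2 s^{3} + 6 s^{2} - 4 s - 4}
This equals f(s) exactly, so the claim holds.

Valid. The derivative of G reproduces f.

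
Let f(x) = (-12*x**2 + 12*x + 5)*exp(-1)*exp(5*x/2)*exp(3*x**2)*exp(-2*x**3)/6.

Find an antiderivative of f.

The substitution u = -2*x**3 + 3*x**2 + 5*x/2 - 1 works: f is exactly (dF/du)*(du/dx) for that inner function.
Check: d/dx[exp(-2*x**3 + 3*x**2 + 5*x/2 - 1)/3] = (-12*x**2 + 12*x + 5)*exp(-1)*exp(5*x/2)*exp(3*x**2)*exp(-2*x**3)/6 = f(x).

An antiderivative is F(x) = exp(-2*x**3 + 3*x**2 + 5*x/2 - 1)/3.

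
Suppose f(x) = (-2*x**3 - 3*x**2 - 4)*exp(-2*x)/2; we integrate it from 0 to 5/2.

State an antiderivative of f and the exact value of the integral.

Antiderivative: F(x) = (2*x**3 + 6*x**2 + 6*x + 7)*exp(-2*x)/4; value = -7/4 + 363*exp(-5)/16

f has the shape u'v + uv' for u = x**3/2 + 3*x**2/2 + 3*x/2 + 7/4 and v = exp(-2*x) — it is the derivative of the product u*v.
F(x) = (2*x**3 + 6*x**2 + 6*x + 7)*exp(-2*x)/4 is an antiderivative of f.
Check: d/dx[(2*x**3 + 6*x**2 + 6*x + 7)*exp(-2*x)/4] = (-2*x**3 - 3*x**2 - 4)*exp(-2*x)/2 = f(x).
F(5/2) = 363*exp(-5)/16; F(0) = 7/4.
Integral = F(5/2) - F(0) = -7/4 + 363*exp(-5)/16.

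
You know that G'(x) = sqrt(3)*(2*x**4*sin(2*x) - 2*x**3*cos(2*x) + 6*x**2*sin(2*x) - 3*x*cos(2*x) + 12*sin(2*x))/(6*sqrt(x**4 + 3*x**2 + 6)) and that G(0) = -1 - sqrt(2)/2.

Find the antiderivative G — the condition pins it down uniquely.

G'(x) has the shape u'v + uv' for u = -sqrt(x**4/3 + x**2 + 2)/2 and v = cos(2*x) — it is the derivative of the product u*v.
A general antiderivative is -sqrt(x**4/3 + x**2 + 2)*cos(2*x)/2 + C.
The condition gives C = -1 - sqrt(2)/2 - (-sqrt(2)/2) = -1.
So G(x) = (-sqrt(3)*sqrt(x**4 + 3*x**2 + 6)*cos(2*x) - 6)/6.
Check: d/dx[(-sqrt(3)*sqrt(x**4 + 3*x**2 + 6)*cos(2*x) - 6)/6] = (2*sqrt(3)*x**4*sin(2*x) - 2*sqrt(3)*x**3*cos(2*x) + 6*sqrt(3)*x**2*sin(2*x) - 3*sqrt(3)*x*cos(2*x) + 12*sqrt(3)*sin(2*x))/(6*sqrt(x**4 + 3*x**2 + 6)), which equals G'(x).

G(x) = (-sqrt(3)*sqrt(x**4 + 3*x**2 + 6)*cos(2*x) - 6)/6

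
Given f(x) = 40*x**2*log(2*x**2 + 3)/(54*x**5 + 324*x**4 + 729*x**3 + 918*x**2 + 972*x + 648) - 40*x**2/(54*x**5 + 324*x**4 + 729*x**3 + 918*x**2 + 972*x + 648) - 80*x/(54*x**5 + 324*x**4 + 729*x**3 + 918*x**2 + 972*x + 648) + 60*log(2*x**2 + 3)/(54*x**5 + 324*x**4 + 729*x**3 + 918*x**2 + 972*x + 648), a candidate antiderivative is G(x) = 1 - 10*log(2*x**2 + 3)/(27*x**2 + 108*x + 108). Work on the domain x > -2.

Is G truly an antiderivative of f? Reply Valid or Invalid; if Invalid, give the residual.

Valid. The derivative of G reproduces f.

d/dx[G] = (40*x**2*log(2*x**2 + 3) - 40*x**2 - 80*x + 60*log(2*x**2 + 3))/(54*x**5 + 324*x**4 + 729*x**3 + 918*x**2 + 972*x + 648)
This equals f(x) exactly, so the claim holds.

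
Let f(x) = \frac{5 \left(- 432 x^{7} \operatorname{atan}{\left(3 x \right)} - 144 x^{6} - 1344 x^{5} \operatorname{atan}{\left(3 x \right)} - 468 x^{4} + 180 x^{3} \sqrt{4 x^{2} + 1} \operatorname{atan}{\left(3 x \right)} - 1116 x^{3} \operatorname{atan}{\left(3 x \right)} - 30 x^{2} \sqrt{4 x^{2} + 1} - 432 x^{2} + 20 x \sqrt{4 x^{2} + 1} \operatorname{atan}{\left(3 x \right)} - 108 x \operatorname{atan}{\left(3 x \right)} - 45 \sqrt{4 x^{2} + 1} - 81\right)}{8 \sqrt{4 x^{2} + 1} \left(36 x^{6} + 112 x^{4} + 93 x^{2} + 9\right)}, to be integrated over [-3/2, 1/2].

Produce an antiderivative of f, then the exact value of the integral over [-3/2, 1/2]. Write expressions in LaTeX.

Antiderivative: F(x) = \frac{5 \left(- 3 \left(2 x^{2} + 3\right) \sqrt{4 x^{2} + 1} - 5\right) \operatorname{atan}{\left(3 x \right)}}{8 \left(2 x^{2} + 3\right)}; value = - \frac{15 \sqrt{10} \operatorname{atan}{\left(\frac{9}{2} \right)}}{8} - \frac{15 \sqrt{2} \operatorname{atan}{\left(\frac{3}{2} \right)}}{8} - \frac{25 \operatorname{atan}{\left(\frac{3}{2} \right)}}{28} - \frac{5 \operatorname{atan}{\left(\frac{9}{2} \right)}}{12}

f has the shape u'v + uv' for u = - \frac{15 \sqrt{4 x^{2} + 1}}{8} - \frac{25}{8 \left(2 x^{2} + 3\right)} and v = \operatorname{atan}{\left(3 x \right)} — it is the derivative of the product u*v.
F(x) = \frac{5 \left(- 3 \left(2 x^{2} + 3\right) \sqrt{4 x^{2} + 1} - 5\right) \operatorname{atan}{\left(3 x \right)}}{8 \left(2 x^{2} + 3\right)} is an antiderivative of f.
Check: d/dx[\frac{5 \left(- 3 \left(2 x^{2} + 3\right) \sqrt{4 x^{2} + 1} - 5\right) \operatorname{atan}{\left(3 x \right)}}{8 \left(2 x^{2} + 3\right)}] = \frac{- 2160 x^{7} \operatorname{atan}{\left(3 x \right)} - 720 x^{6} - 6720 x^{5} \operatorname{atan}{\left(3 x \right)} - 2340 x^{4} + 900 x^{3} \sqrt{4 x^{2} + 1} \operatorname{atan}{\left(3 x \right)} - 5580 x^{3} \operatorname{atan}{\left(3 x \right)} - 150 x^{2} \sqrt{4 x^{2} + 1} - 2160 x^{2} + 100 x \sqrt{4 x^{2} + 1} \operatorname{atan}{\left(3 x \right)} - 540 x \operatorname{atan}{\left(3 x \right)} - 225 \sqrt{4 x^{2} + 1} - 405}{288 x^{6} \sqrt{4 x^{2} + 1} + 896 x^{4} \sqrt{4 x^{2} + 1} + 744 x^{2} \sqrt{4 x^{2} + 1} + 72 \sqrt{4 x^{2} + 1}}, which equals f(x).
F(1/2) = - \frac{15 \sqrt{2} \operatorname{atan}{\left(\frac{3}{2} \right)}}{8} - \frac{25 \operatorname{atan}{\left(\frac{3}{2} \right)}}{28}; F(-3/2) = \frac{5 \operatorname{atan}{\left(\frac{9}{2} \right)}}{12} + \frac{15 \sqrt{10} \operatorname{atan}{\left(\frac{9}{2} \right)}}{8}.
Integral = F(1/2) - F(-3/2) = - \frac{15 \sqrt{10} \operatorname{atan}{\left(\frac{9}{2} \right)}}{8} - \frac{15 \sqrt{2} \operatorname{atan}{\left(\frac{3}{2} \right)}}{8} - \frac{25 \operatorname{atan}{\left(\frac{3}{2} \right)}}{28} - \frac{5 \operatorname{atan}{\left(\frac{9}{2} \right)}}{12}.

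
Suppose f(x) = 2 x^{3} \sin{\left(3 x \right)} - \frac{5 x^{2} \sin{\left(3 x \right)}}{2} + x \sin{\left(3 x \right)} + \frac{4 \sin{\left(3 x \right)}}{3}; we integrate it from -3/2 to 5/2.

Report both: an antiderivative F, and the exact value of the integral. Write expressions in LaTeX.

Antiderivative: F(x) = - \frac{2 x^{3} \cos{\left(3 x \right)}}{3} + \frac{2 x^{2} \sin{\left(3 x \right)}}{3} + \frac{5 x^{2} \cos{\left(3 x \right)}}{6} - \frac{5 x \sin{\left(3 x \right)}}{9} + \frac{x \cos{\left(3 x \right)}}{9} - \frac{\sin{\left(3 x \right)}}{27} - \frac{17 \cos{\left(3 x \right)}}{27}; value = \frac{62 \sin{\left(\frac{9}{2} \right)}}{27} - \frac{1201 \cos{\left(\frac{15}{2} \right)}}{216} - \frac{719 \cos{\left(\frac{9}{2} \right)}}{216} + \frac{74 \sin{\left(\frac{15}{2} \right)}}{27}

The integrand splits into summands that can be handled one at a time.
F(x) = - \frac{2 x^{3} \cos{\left(3 x \right)}}{3} + \frac{2 x^{2} \sin{\left(3 x \right)}}{3} + \frac{5 x^{2} \cos{\left(3 x \right)}}{6} - \frac{5 x \sin{\left(3 x \right)}}{9} + \frac{x \cos{\left(3 x \right)}}{9} - \frac{\sin{\left(3 x \right)}}{27} - \frac{17 \cos{\left(3 x \right)}}{27} is an antiderivative of f.
Check: d/dx[- \frac{2 x^{3} \cos{\left(3 x \right)}}{3} + \frac{2 x^{2} \sin{\left(3 x \right)}}{3} + \frac{5 x^{2} \cos{\left(3 x \right)}}{6} - \frac{5 x \sin{\left(3 x \right)}}{9} + \frac{x \cos{\left(3 x \right)}}{9} - \frac{\sin{\left(3 x \right)}}{27} - \frac{17 \cos{\left(3 x \right)}}{27}] = 2 x^{3} \sin{\left(3 x \right)} - \frac{5 x^{2} \sin{\left(3 x \right)}}{2} + x \sin{\left(3 x \right)} + \frac{4 \sin{\left(3 x \right)}}{3} = f(x).
F(5/2) = - \frac{1201 \cos{\left(\frac{15}{2} \right)}}{216} + \frac{74 \sin{\left(\frac{15}{2} \right)}}{27}; F(-3/2) = \frac{719 \cos{\left(\frac{9}{2} \right)}}{216} - \frac{62 \sin{\left(\frac{9}{2} \right)}}{27}.
Integral = F(5/2) - F(-3/2) = \frac{62 \sin{\left(\frac{9}{2} \right)}}{27} - \frac{1201 \cos{\left(\frac{15}{2} \right)}}{216} - \frac{719 \cos{\left(\frac{9}{2} \right)}}{216} + \frac{74 \sin{\left(\frac{15}{2} \right)}}{27}.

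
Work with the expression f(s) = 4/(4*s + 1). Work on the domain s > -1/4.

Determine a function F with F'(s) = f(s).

Any candidate F(s) must reproduce f(s) exactly when differentiated.
Check: d/ds[log(2*s + 1/2)] = 4/(4*s + 1) = f(s).

An antiderivative is F(s) = log(2*s + 1/2).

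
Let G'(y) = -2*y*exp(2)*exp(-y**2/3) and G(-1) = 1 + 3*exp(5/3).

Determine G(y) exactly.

The substitution u = 2 - y**2/3 works: G'(y) is exactly (dG/du)*(du/dy) for that inner function.
A general antiderivative is 3*exp(2 - y**2/3) + C.
The condition gives C = 1 + 3*exp(5/3) - (3*exp(5/3)) = 1.
So G(y) = 3*exp(2 - y**2/3) + 1.
Check: d/dy[3*exp(2 - y**2/3) + 1] = -2*y*exp(2)*exp(-y**2/3) = G'(y).

G(y) = 3*exp(2 - y**2/3) + 1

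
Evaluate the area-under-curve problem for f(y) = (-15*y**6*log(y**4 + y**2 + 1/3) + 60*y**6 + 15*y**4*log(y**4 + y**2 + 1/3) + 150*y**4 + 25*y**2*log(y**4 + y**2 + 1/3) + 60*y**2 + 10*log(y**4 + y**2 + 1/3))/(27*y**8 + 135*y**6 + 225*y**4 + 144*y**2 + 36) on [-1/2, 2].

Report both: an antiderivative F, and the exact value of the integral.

Antiderivative: F(y) = 5*y*log(y**4 + y**2 + 1/3)/(9*y**2 + 18); value = 10*log(31/48)/81 + 5*log(61/3)/27

Differentiate the proposed F(y) back; it has to land on f(y) exactly.
F(y) = 5*y*log(y**4 + y**2 + 1/3)/(9*y**2 + 18) is an antiderivative of f.
Check: d/dy[5*y*log(y**4 + y**2 + 1/3)/(9*y**2 + 18)] = (-15*y**6*log(y**4 + y**2 + 1/3) + 60*y**6 + 15*y**4*log(y**4 + y**2 + 1/3) + 150*y**4 + 25*y**2*log(y**4 + y**2 + 1/3) + 60*y**2 + 10*log(y**4 + y**2 + 1/3))/(27*y**8 + 135*y**6 + 225*y**4 + 144*y**2 + 36) = f(y).
F(2) = 5*log(61/3)/27; F(-1/2) = -10*log(31/48)/81.
Integral = F(2) - F(-1/2) = 10*log(31/48)/81 + 5*log(61/3)/27.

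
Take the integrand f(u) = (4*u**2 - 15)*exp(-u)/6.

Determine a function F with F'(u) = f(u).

f has the shape v'r + vr' for v = -2*u**2/3 - 4*u/3 + 7/6 and r = exp(-u) — it is the derivative of the product v*r.
Check: d/du[-(4*u**2 + 8*u - 7)*exp(-u)/6] = (4*u**2 - 15)*exp(-u)/6 = f(u).

An antiderivative is F(u) = -(4*u**2 + 8*u - 7)*exp(-u)/6.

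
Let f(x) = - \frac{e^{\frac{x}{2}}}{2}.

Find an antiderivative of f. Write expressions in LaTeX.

An antiderivative is F(x) = - e^{\frac{x}{2}}.

For F(x) to be correct the identity F'(x) - f(x) = 0 must hold.
Check: d/dx[- e^{\frac{x}{2}}] = - \frac{e^{\frac{x}{2}}}{2} = f(x).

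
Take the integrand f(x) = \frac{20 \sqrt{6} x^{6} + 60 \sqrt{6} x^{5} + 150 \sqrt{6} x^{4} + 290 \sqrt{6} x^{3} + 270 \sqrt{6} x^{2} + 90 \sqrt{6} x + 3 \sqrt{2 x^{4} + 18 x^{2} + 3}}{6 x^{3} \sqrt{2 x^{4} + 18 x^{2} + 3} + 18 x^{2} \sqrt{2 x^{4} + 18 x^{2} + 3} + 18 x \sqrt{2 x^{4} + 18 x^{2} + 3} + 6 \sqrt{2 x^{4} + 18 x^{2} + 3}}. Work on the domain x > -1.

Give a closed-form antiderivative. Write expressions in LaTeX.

An antiderivative is F(x) = 5 \sqrt{\frac{x^{4}}{3} + 3 x^{2} + \frac{1}{2}} - \frac{1}{4 x^{2} + 8 x + 4}.

Recover f(x) by differentiating a candidate F(x); any mismatch rules it out.
Check: d/dx[5 \sqrt{\frac{x^{4}}{3} + 3 x^{2} + \frac{1}{2}} - \frac{1}{4 x^{2} + 8 x + 4}] = \frac{20 \sqrt{6} x^{6} + 60 \sqrt{6} x^{5} + 150 \sqrt{6} x^{4} + 290 \sqrt{6} x^{3} + 270 \sqrt{6} x^{2} + 90 \sqrt{6} x + 3 \sqrt{2 x^{4} + 18 x^{2} + 3}}{6 x^{3} \sqrt{2 x^{4} + 18 x^{2} + 3} + 18 x^{2} \sqrt{2 x^{4} + 18 x^{2} + 3} + 18 x \sqrt{2 x^{4} + 18 x^{2} + 3} + 6 \sqrt{2 x^{4} + 18 x^{2} + 3}} = f(x).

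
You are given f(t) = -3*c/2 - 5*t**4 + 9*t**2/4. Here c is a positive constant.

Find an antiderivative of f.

The integrand splits into summands that can be handled one at a time.
Check: d/dt[-3*c*t/2 - t**5 + 3*t**3/4] = -3*c/2 - 5*t**4 + 9*t**2/4 = f(t).

An antiderivative is F(t) = -3*c*t/2 - t**5 + 3*t**3/4.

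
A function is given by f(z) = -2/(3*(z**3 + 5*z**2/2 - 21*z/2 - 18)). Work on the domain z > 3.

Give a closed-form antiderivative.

Factor the denominator (3*(z - 3)*(z + 4)*(2*z + 3)) and decompose: f = 16/(135*(2*z + 3)) - 4/(105*(z + 4)) - 4/(189*(z - 3)); each piece integrates to a log, atan, or power term.
Check: d/dz[4*(-5*log(z - 3) + 14*log(z + 3/2) - 9*log(z + 4))/945] = -4/(6*z**3 + 15*z**2 - 63*z - 108), which equals f(z).

An antiderivative is F(z) = 4*(-5*log(z - 3) + 14*log(z + 3/2) - 9*log(z + 4))/945.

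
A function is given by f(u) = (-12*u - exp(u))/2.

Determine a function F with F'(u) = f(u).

Since d/du undoes antidifferentiation here, F'(u) = f(u) is required of F(u).
Check: d/du[-3*u**2 - exp(u)/2] = -6*u - exp(u)/2, which equals f(u).

An antiderivative is F(u) = -3*u**2 - exp(u)/2.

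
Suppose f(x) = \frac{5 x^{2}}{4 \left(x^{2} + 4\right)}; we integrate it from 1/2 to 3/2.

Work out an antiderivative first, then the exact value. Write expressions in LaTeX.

Antiderivative: F(x) = \frac{5 \left(x - 2 \operatorname{atan}{\left(\frac{x}{2} \right)}\right)}{4}; value = - \frac{5 \operatorname{atan}{\left(\frac{3}{4} \right)}}{2} + \frac{5 \operatorname{atan}{\left(\frac{1}{4} \right)}}{2} + \frac{5}{4}

Any candidate F(x) must reproduce f(x) exactly when differentiated.
F(x) = \frac{5 \left(x - 2 \operatorname{atan}{\left(\frac{x}{2} \right)}\right)}{4} is an antiderivative of f.
Check: d/dx[\frac{5 \left(x - 2 \operatorname{atan}{\left(\frac{x}{2} \right)}\right)}{4}] = \frac{5 x^{2}}{4 x^{2} + 16}, which equals f(x).
F(3/2) = \frac{15}{8} - \frac{5 \operatorname{atan}{\left(\frac{3}{4} \right)}}{2}; F(1/2) = \frac{5}{8} - \frac{5 \operatorname{atan}{\left(\frac{1}{4} \right)}}{2}.
Integral = F(3/2) - F(1/2) = - \frac{5 \operatorname{atan}{\left(\frac{3}{4} \right)}}{2} + \frac{5 \operatorname{atan}{\left(\frac{1}{4} \right)}}{2} + \frac{5}{4}.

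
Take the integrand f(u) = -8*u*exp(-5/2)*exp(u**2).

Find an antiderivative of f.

The substitution w = u**2 - 5/2 works: f is exactly (dF/dw)*(dw/du) for that inner function.
Check: d/du[-4*exp(-5/2)*exp(u**2)] = -8*u*exp(-5/2)*exp(u**2) = f(u).

An antiderivative is F(u) = -4*exp(-5/2)*exp(u**2).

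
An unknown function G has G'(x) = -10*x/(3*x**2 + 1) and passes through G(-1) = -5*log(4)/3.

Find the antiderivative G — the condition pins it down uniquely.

G'(x) matches the chain-rule pattern g'(h)*h' with inner function h(x) = 3*x**2 + 1; substituting u = h(x) collapses the integral.
A general antiderivative is -5*log(3*x**2 + 1)/3 + C.
The condition gives C = -5*log(4)/3 - (-5*log(4)/3) = 0.
So G(x) = -5*log(3*x**2 + 1)/3.
Check: d/dx[-5*log(3*x**2 + 1)/3] = -10*x/(3*x**2 + 1) = G'(x).

G(x) = -5*log(3*x**2 + 1)/3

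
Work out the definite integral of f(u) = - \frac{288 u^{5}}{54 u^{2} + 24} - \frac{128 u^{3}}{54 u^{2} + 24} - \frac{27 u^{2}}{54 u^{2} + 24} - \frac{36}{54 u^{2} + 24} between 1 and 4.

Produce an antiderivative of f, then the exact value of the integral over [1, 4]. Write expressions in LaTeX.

Integrate term by term and add the pieces.
F(u) = - \frac{4 u^{4}}{3} - \frac{u}{2} - \frac{2 \operatorname{atan}{\left(\frac{3 u}{2} \right)}}{3} is an antiderivative of f.
Check: d/du[- \frac{4 u^{4}}{3} - \frac{u}{2} - \frac{2 \operatorname{atan}{\left(\frac{3 u}{2} \right)}}{3}] = \frac{- 288 u^{5} - 128 u^{3} - 27 u^{2} - 36}{54 u^{2} + 24}, which equals f(u).
F(4) = - \frac{1030}{3} - \frac{2 \operatorname{atan}{\left(6 \right)}}{3}; F(1) = - \frac{11}{6} - \frac{2 \operatorname{atan}{\left(\frac{3}{2} \right)}}{3}.
Integral = F(4) - F(1) = - \frac{683}{2} - \frac{2 \operatorname{atan}{\left(6 \right)}}{3} + \frac{2 \operatorname{atan}{\left(\frac{3}{2} \right)}}{3}.

Antiderivative: F(u) = - \frac{4 u^{4}}{3} - \frac{u}{2} - \frac{2 \operatorname{atan}{\left(\frac{3 u}{2} \right)}}{3}; value = - \frac{683}{2} - \frac{2 \operatorname{atan}{\left(6 \right)}}{3} + \frac{2 \operatorname{atan}{\left(\frac{3}{2} \right)}}{3}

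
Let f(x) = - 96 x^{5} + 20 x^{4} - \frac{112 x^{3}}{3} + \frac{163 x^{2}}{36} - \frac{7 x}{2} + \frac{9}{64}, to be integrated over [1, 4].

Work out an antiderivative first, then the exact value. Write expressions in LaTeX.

Antiderivative: F(x) = - \frac{\left(48 x^{2} - 4 x + 9\right)^{3}}{6912}; value = - \frac{12237839}{192}

f matches the chain-rule pattern g'(h)*h' with inner function h(x) = 4 x^{2} - \frac{x}{3} + \frac{3}{4}; substituting u = h(x) collapses the integral.
F(x) = - \frac{\left(48 x^{2} - 4 x + 9\right)^{3}}{6912} is an antiderivative of f.
Check: d/dx[- \frac{\left(48 x^{2} - 4 x + 9\right)^{3}}{6912}] = - 96 x^{5} + 20 x^{4} - \frac{112 x^{3}}{3} + \frac{163 x^{2}}{36} - \frac{7 x}{2} + \frac{9}{64} = f(x).
F(4) = - \frac{440711081}{6912}; F(1) = - \frac{148877}{6912}.
Integral = F(4) - F(1) = - \frac{12237839}{192}.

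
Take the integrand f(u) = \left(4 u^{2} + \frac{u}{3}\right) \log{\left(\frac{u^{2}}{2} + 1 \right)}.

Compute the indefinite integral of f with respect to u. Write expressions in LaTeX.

F(u) = \frac{4 u^{3} \log{\left(\frac{u^{2}}{2} + 1 \right)}}{3} - \frac{8 u^{3}}{9} + \frac{u^{2} \log{\left(\frac{u^{2}}{2} + 1 \right)}}{6} - \frac{u^{2}}{6} + \frac{16 u}{3} + \frac{\log{\left(u^{2} + 2 \right)}}{3} - \frac{16 \sqrt{2} \operatorname{atan}{\left(\frac{\sqrt{2} u}{2} \right)}}{3} + C

Recover f(u) by differentiating a candidate F(u); any mismatch rules it out.
Check: d/du[\frac{4 u^{3} \log{\left(\frac{u^{2}}{2} + 1 \right)}}{3} - \frac{8 u^{3}}{9} + \frac{u^{2} \log{\left(\frac{u^{2}}{2} + 1 \right)}}{6} - \frac{u^{2}}{6} + \frac{16 u}{3} + \frac{\log{\left(u^{2} + 2 \right)}}{3} - \frac{16 \sqrt{2} \operatorname{atan}{\left(\frac{\sqrt{2} u}{2} \right)}}{3}] = 4 u^{2} \log{\left(\frac{u^{2}}{2} + 1 \right)} + \frac{u \log{\left(\frac{u^{2}}{2} + 1 \right)}}{3}, which equals f(u).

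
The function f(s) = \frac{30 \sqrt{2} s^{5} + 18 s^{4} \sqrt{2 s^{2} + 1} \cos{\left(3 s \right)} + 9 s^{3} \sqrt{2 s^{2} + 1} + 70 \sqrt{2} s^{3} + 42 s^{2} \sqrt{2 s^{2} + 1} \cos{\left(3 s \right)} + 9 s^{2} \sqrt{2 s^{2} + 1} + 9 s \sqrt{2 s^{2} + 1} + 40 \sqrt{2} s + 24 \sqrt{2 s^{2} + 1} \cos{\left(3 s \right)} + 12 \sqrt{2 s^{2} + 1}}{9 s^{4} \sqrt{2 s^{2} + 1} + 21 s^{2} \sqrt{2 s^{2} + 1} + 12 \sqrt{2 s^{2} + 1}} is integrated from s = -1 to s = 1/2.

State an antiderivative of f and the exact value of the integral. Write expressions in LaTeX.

Antiderivative: F(s) = \frac{5 \sqrt{4 s^{2} + 2}}{3} + \frac{\log{\left(s^{2} + \frac{4}{3} \right)}}{2} + \frac{2 \sin{\left(3 s \right)}}{3} + \operatorname{atan}{\left(s \right)}; value = - \frac{5 \sqrt{6}}{3} - \frac{\log{\left(\frac{7}{3} \right)}}{2} + \frac{2 \sin{\left(3 \right)}}{3} + \frac{\log{\left(\frac{19}{12} \right)}}{2} + \operatorname{atan}{\left(\frac{1}{2} \right)} + \frac{2 \sin{\left(\frac{3}{2} \right)}}{3} + \frac{\pi}{4} + \frac{5 \sqrt{3}}{3}

Whatever form F(s) takes, F'(s) = f(s) is non-negotiable.
F(s) = \frac{5 \sqrt{4 s^{2} + 2}}{3} + \frac{\log{\left(s^{2} + \frac{4}{3} \right)}}{2} + \frac{2 \sin{\left(3 s \right)}}{3} + \operatorname{atan}{\left(s \right)} is an antiderivative of f.
Check: d/ds[\frac{5 \sqrt{4 s^{2} + 2}}{3} + \frac{\log{\left(s^{2} + \frac{4}{3} \right)}}{2} + \frac{2 \sin{\left(3 s \right)}}{3} + \operatorname{atan}{\left(s \right)}] = \frac{30 \sqrt{2} s^{5} + 18 s^{4} \sqrt{2 s^{2} + 1} \cos{\left(3 s \right)} + 9 s^{3} \sqrt{2 s^{2} + 1} + 70 \sqrt{2} s^{3} + 42 s^{2} \sqrt{2 s^{2} + 1} \cos{\left(3 s \right)} + 9 s^{2} \sqrt{2 s^{2} + 1} + 9 s \sqrt{2 s^{2} + 1} + 40 \sqrt{2} s + 24 \sqrt{2 s^{2} + 1} \cos{\left(3 s \right)} + 12 \sqrt{2 s^{2} + 1}}{9 s^{4} \sqrt{2 s^{2} + 1} + 21 s^{2} \sqrt{2 s^{2} + 1} + 12 \sqrt{2 s^{2} + 1}} = f(s).
F(1/2) = \frac{\log{\left(\frac{19}{12} \right)}}{2} + \operatorname{atan}{\left(\frac{1}{2} \right)} + \frac{2 \sin{\left(\frac{3}{2} \right)}}{3} + \frac{5 \sqrt{3}}{3}; F(-1) = - \frac{\pi}{4} - \frac{2 \sin{\left(3 \right)}}{3} + \frac{\log{\left(\frac{7}{3} \right)}}{2} + \frac{5 \sqrt{6}}{3}.
Integral = F(1/2) - F(-1) = - \frac{5 \sqrt{6}}{3} - \frac{\log{\left(\frac{7}{3} \right)}}{2} + \frac{2 \sin{\left(3 \right)}}{3} + \frac{\log{\left(\frac{19}{12} \right)}}{2} + \operatorname{atan}{\left(\frac{1}{2} \right)} + \frac{2 \sin{\left(\frac{3}{2} \right)}}{3} + \frac{\pi}{4} + \frac{5 \sqrt{3}}{3}.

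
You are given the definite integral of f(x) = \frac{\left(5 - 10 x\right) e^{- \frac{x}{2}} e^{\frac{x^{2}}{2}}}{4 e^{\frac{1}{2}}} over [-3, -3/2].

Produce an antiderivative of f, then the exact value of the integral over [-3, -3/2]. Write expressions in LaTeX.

The substitution u = \frac{x^{2}}{2} - \frac{x}{2} - \frac{1}{2} works: f is exactly (dF/du)*(du/dx) for that inner function.
F(x) = - \frac{5 e^{\frac{x^{2}}{2} - \frac{x}{2} - \frac{1}{2}}}{2} is an antiderivative of f.
Check: d/dx[- \frac{5 e^{\frac{x^{2}}{2} - \frac{x}{2} - \frac{1}{2}}}{2}] = \frac{\left(5 - 10 x\right) e^{- \frac{x}{2}} e^{\frac{x^{2}}{2}}}{4 e^{\frac{1}{2}}} = f(x).
F(-3/2) = - \frac{5 e^{\frac{11}{8}}}{2}; F(-3) = - \frac{5 e^{\frac{11}{2}}}{2}.
Integral = F(-3/2) - F(-3) = - \frac{5 e^{\frac{11}{8}}}{2} + \frac{5 e^{\frac{11}{2}}}{2}.

Antiderivative: F(x) = - \frac{5 e^{\frac{x^{2}}{2} - \frac{x}{2} - \frac{1}{2}}}{2}; value = - \frac{5 e^{\frac{11}{8}}}{2} + \frac{5 e^{\frac{11}{2}}}{2}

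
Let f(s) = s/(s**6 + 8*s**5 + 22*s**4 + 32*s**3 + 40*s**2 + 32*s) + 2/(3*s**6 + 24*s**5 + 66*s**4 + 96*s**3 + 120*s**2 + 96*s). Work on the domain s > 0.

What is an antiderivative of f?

An antiderivative is F(s) = (9*(s + 2)*log(s) - 2*(s + 2)*log(s + 2) + 5*(s + 2)*log(s + 4) - 6*(s + 2)*log(s**2 + 2) - 4*sqrt(2)*(s + 2)*atan(sqrt(2)*s/2) - 24)/(432*(s + 2)).

Factor the denominator (3*s*(s + 2)**2*(s + 4)*(s**2 + 2)) and decompose: f = -(3*s + 2)/(108*(s**2 + 2)) + 5/(432*(s + 4)) - 1/(216*(s + 2)) + 1/(18*(s + 2)**2) + 1/(48*s); each piece integrates to a log, atan, or power term.
Check: d/ds[(9*(s + 2)*log(s) - 2*(s + 2)*log(s + 2) + 5*(s + 2)*log(s + 4) - 6*(s + 2)*log(s**2 + 2) - 4*sqrt(2)*(s + 2)*atan(sqrt(2)*s/2) - 24)/(432*(s + 2))] = (3*s + 2)/(3*s**6 + 24*s**5 + 66*s**4 + 96*s**3 + 120*s**2 + 96*s), which equals f(s).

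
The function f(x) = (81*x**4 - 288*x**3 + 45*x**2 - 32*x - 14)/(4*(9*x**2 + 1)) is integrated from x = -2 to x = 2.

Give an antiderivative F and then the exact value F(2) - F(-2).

Antiderivative: F(x) = (3*x**3 - 16*x**2 + 4*x - 6*atan(3*x) + 8)/4; value = 16 - 3*atan(6)

Since d/dx undoes antidifferentiation here, F'(x) = f(x) is required of F(x).
F(x) = (3*x**3 - 16*x**2 + 4*x - 6*atan(3*x) + 8)/4 is an antiderivative of f.
Check: d/dx[(3*x**3 - 16*x**2 + 4*x - 6*atan(3*x) + 8)/4] = (81*x**4 - 288*x**3 + 45*x**2 - 32*x - 14)/(36*x**2 + 4), which equals f(x).
F(2) = -6 - 3*atan(6)/2; F(-2) = -22 + 3*atan(6)/2.
Integral = F(2) - F(-2) = 16 - 3*atan(6).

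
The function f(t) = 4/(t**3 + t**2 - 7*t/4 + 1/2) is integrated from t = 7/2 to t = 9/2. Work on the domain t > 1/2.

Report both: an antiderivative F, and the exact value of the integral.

The denominator factors as (t + 2)*(2*t - 1)**2; partial fractions split f into directly integrable pieces: -32/(25*(2*t - 1)) + 32/(5*(2*t - 1)**2) + 16/(25*(t + 2)).
F(t) = -16*log(t - 1/2)/25 + 16*log(t + 2)/25 - 16/(10*t - 5) is an antiderivative of f.
Check: d/dt[-16*log(t - 1/2)/25 + 16*log(t + 2)/25 - 16/(10*t - 5)] = 16/(4*t**3 + 4*t**2 - 7*t + 2), which equals f(t).
F(9/2) = -16*log(4)/25 - 2/5 + 16*log(13/2)/25; F(7/2) = -16*log(3)/25 - 8/15 + 16*log(11/2)/25.
Integral = F(9/2) - F(7/2) = -16*log(11/2)/25 - 16*log(4)/25 + 2/15 + 16*log(3)/25 + 16*log(13/2)/25.

Antiderivative: F(t) = -16*log(t - 1/2)/25 + 16*log(t + 2)/25 - 16/(10*t - 5); value = -16*log(11/2)/25 - 16*log(4)/25 + 2/15 + 16*log(3)/25 + 16*log(13/2)/25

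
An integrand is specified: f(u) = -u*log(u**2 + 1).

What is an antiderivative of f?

An antiderivative is F(u) = -u**2*log(u**2 + 1)/2 + u**2/2 - log(u**2 + 1)/2.

Since d/du undoes antidifferentiation here, F'(u) = f(u) is required of F(u).
Check: d/du[-u**2*log(u**2 + 1)/2 + u**2/2 - log(u**2 + 1)/2] = -u*log(u**2 + 1) = f(u).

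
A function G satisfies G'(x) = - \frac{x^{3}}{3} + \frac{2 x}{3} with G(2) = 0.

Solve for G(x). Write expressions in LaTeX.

The integrand splits into summands that can be handled one at a time.
A general antiderivative is - \frac{x^{4}}{12} + \frac{x^{2}}{3} + C.
The condition gives C = 0 - (0) = 0.
So G(x) = - \frac{x^{4}}{12} + \frac{x^{2}}{3}.
Check: d/dx[- \frac{x^{4}}{12} + \frac{x^{2}}{3}] = - \frac{x^{3}}{3} + \frac{2 x}{3} = G'(x).

G(x) = - \frac{x^{4}}{12} + \frac{x^{2}}{3}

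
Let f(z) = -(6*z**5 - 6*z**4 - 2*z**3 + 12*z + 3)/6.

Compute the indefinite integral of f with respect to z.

F(z) = -z**6/6 + z**5/5 + z**4/12 - z**2 - z/2 + C

Check any antiderivative F(z) by computing F'(z) and comparing it with f(z).
Check: d/dz[-z**6/6 + z**5/5 + z**4/12 - z**2 - z/2] = -z**5 + z**4 + z**3/3 - 2*z - 1/2, which equals f(z).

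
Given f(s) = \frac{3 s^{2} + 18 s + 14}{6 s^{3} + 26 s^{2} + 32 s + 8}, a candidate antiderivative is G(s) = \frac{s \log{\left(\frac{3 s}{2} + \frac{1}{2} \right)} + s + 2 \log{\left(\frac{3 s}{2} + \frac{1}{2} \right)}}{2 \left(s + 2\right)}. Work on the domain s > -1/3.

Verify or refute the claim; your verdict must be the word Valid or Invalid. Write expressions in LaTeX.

d/ds[G] = \frac{3 s^{2} + 18 s + 14}{6 s^{3} + 26 s^{2} + 32 s + 8}
This equals f(s) exactly, so the claim holds.

Valid - differentiating G returns exactly f.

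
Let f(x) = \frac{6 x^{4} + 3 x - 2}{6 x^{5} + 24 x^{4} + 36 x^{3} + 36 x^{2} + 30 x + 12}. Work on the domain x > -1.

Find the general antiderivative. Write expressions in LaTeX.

Factor the denominator (6 \left(x + 1\right)^{2} \left(x + 2\right) \left(x^{2} + 1\right)) and decompose: f = - \frac{11 x - 2}{60 \left(x^{2} + 1\right)} + \frac{44}{15 \left(x + 2\right)} - \frac{7}{4 \left(x + 1\right)} + \frac{1}{12 \left(x + 1\right)^{2}}; each piece integrates to a log, atan, or power term.
Check: d/dx[\frac{- 210 x \log{\left(x + 1 \right)} + 352 x \log{\left(x + 2 \right)} - 11 x \log{\left(x^{2} + 1 \right)} + 4 x \operatorname{atan}{\left(x \right)} - 210 \log{\left(x + 1 \right)} + 352 \log{\left(x + 2 \right)} - 11 \log{\left(x^{2} + 1 \right)} + 4 \operatorname{atan}{\left(x \right)} - 10}{120 x + 120}] = \frac{6 x^{4} + 3 x - 2}{6 x^{5} + 24 x^{4} + 36 x^{3} + 36 x^{2} + 30 x + 12} = f(x).

F(x) = \frac{- 210 x \log{\left(x + 1 \right)} + 352 x \log{\left(x + 2 \right)} - 11 x \log{\left(x^{2} + 1 \right)} + 4 x \operatorname{atan}{\left(x \right)} - 210 \log{\left(x + 1 \right)} + 352 \log{\left(x + 2 \right)} - 11 \log{\left(x^{2} + 1 \right)} + 4 \operatorname{atan}{\left(x \right)} - 10}{120 x + 120} + C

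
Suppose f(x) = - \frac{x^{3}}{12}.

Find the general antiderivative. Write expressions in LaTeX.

F(x) = - \frac{x^{4}}{48} + C

Recover f(x) by differentiating a candidate F(x); any mismatch rules it out.
Check: d/dx[- \frac{x^{4}}{48}] = - \frac{x^{3}}{12} = f(x).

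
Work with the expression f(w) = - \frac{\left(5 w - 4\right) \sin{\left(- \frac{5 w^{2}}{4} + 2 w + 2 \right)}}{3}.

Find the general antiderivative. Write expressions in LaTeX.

f matches the chain-rule pattern g'(h)*h' with inner function h(w) = - \frac{5 w^{2}}{4} + 2 w + 2; substituting u = h(w) collapses the integral.
Check: d/dw[- \frac{2 \cos{\left(- \frac{5 w^{2}}{4} + 2 w + 2 \right)}}{3}] = - \frac{5 w \sin{\left(- \frac{5 w^{2}}{4} + 2 w + 2 \right)}}{3} + \frac{4 \sin{\left(- \frac{5 w^{2}}{4} + 2 w + 2 \right)}}{3}, which equals f(w).

F(w) = - \frac{2 \cos{\left(- \frac{5 w^{2}}{4} + 2 w + 2 \right)}}{3} + C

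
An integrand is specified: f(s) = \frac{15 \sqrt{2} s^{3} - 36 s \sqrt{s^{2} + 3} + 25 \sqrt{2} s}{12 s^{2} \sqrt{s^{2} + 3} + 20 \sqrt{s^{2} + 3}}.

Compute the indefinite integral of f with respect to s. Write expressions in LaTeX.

F(s) = \frac{5 \sqrt{\frac{s^{2}}{2} + \frac{3}{2}}}{2} - \frac{3 \log{\left(\frac{3 s^{2}}{2} + \frac{5}{2} \right)}}{2} + C

A candidate is checked by its d/ds: the result must match f(s).
Check: d/ds[\frac{5 \sqrt{\frac{s^{2}}{2} + \frac{3}{2}}}{2} - \frac{3 \log{\left(\frac{3 s^{2}}{2} + \frac{5}{2} \right)}}{2}] = \frac{15 \sqrt{2} s^{3} - 36 s \sqrt{s^{2} + 3} + 25 \sqrt{2} s}{12 s^{2} \sqrt{s^{2} + 3} + 20 \sqrt{s^{2} + 3}} = f(s).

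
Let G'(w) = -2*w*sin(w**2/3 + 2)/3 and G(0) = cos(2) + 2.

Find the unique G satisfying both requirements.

G(w) = cos(w**2/3 + 2) + 2

The substitution u = w**2/3 + 2 works: G'(w) is exactly (dG/du)*(du/dw) for that inner function.
A general antiderivative is cos(w**2/3 + 2) + C.
The condition gives C = cos(2) + 2 - (cos(2)) = 2.
So G(w) = cos(w**2/3 + 2) + 2.
Check: d/dw[cos(w**2/3 + 2) + 2] = -2*w*sin(w**2/3 + 2)/3 = G'(w).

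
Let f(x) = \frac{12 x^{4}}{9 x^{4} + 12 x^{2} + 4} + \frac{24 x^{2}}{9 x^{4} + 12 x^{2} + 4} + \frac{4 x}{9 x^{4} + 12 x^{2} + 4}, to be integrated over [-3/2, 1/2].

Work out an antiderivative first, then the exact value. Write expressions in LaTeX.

Integrate term by term and add the pieces.
F(x) = \frac{4 x^{3} + x^{2}}{3 x^{2} + 2} is an antiderivative of f.
Check: d/dx[\frac{4 x^{3} + x^{2}}{3 x^{2} + 2}] = \frac{12 x^{4} + 24 x^{2} + 4 x}{9 x^{4} + 12 x^{2} + 4}, which equals f(x).
F(1/2) = \frac{3}{11}; F(-3/2) = - \frac{9}{7}.
Integral = F(1/2) - F(-3/2) = \frac{120}{77}.

Antiderivative: F(x) = \frac{4 x^{3} + x^{2}}{3 x^{2} + 2}; value = \frac{120}{77}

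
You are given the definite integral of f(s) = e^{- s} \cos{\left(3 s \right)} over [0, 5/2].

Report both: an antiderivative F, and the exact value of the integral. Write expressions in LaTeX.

Any candidate F(s) must reproduce f(s) exactly when differentiated.
F(s) = - \frac{\left(- 3 \sin{\left(3 s \right)} + \cos{\left(3 s \right)}\right) e^{- s}}{10} is an antiderivative of f.
Check: d/ds[- \frac{\left(- 3 \sin{\left(3 s \right)} + \cos{\left(3 s \right)}\right) e^{- s}}{10}] = e^{- s} \cos{\left(3 s \right)} = f(s).
F(5/2) = - \frac{\cos{\left(\frac{15}{2} \right)}}{10 e^{\frac{5}{2}}} + \frac{3 \sin{\left(\frac{15}{2} \right)}}{10 e^{\frac{5}{2}}}; F(0) = - \frac{1}{10}.
Integral = F(5/2) - F(0) = - \frac{\cos{\left(\frac{15}{2} \right)}}{10 e^{\frac{5}{2}}} + \frac{3 \sin{\left(\frac{15}{2} \right)}}{10 e^{\frac{5}{2}}} + \frac{1}{10}.

Antiderivative: F(s) = - \frac{\left(- 3 \sin{\left(3 s \right)} + \cos{\left(3 s \right)}\right) e^{- s}}{10}; value = - \frac{\cos{\left(\frac{15}{2} \right)}}{10 e^{\frac{5}{2}}} + \frac{3 \sin{\left(\frac{15}{2} \right)}}{10 e^{\frac{5}{2}}} + \frac{1}{10}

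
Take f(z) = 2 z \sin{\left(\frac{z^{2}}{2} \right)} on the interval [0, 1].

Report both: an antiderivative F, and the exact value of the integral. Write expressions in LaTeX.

Antiderivative: F(z) = - 2 \cos{\left(\frac{z^{2}}{2} \right)}; value = 2 - 2 \cos{\left(\frac{1}{2} \right)}

The substitution u = \frac{z^{2}}{2} works: f is exactly (dF/du)*(du/dz) for that inner function.
F(z) = - 2 \cos{\left(\frac{z^{2}}{2} \right)} is an antiderivative of f.
Check: d/dz[- 2 \cos{\left(\frac{z^{2}}{2} \right)}] = 2 z \sin{\left(\frac{z^{2}}{2} \right)} = f(z).
F(1) = - 2 \cos{\left(\frac{1}{2} \right)}; F(0) = -2.
Integral = F(1) - F(0) = 2 - 2 \cos{\left(\frac{1}{2} \right)}.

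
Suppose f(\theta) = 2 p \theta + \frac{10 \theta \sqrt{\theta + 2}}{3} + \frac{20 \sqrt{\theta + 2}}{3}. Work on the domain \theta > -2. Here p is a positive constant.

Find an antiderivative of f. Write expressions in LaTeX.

Integrate term by term and add the pieces.
Check: d/d\theta[p \theta^{2} + \frac{4 \theta^{2} \sqrt{\theta + 2}}{3} + \frac{16 \theta \sqrt{\theta + 2}}{3} + \frac{16 \sqrt{\theta + 2}}{3}] = \frac{6 p \theta \sqrt{\theta + 2} + 10 \theta^{2} + 40 \theta + 40}{3 \sqrt{\theta + 2}}, which equals f(\theta).

An antiderivative is F(\theta) = p \theta^{2} + \frac{4 \theta^{2} \sqrt{\theta + 2}}{3} + \frac{16 \theta \sqrt{\theta + 2}}{3} + \frac{16 \sqrt{\theta + 2}}{3}.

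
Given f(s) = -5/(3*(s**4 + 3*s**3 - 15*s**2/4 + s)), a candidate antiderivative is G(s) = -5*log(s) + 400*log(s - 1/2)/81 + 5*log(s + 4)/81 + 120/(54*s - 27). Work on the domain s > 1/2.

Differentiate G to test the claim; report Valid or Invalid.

d/ds[G] = -20/(4*s**4 + 12*s**3 - 15*s**2 + 4*s)
d/ds[G] - f(s) = -40/(12*s**4 + 36*s**3 - 45*s**2 + 12*s) != 0.

Invalid: d/ds[G] - f = -40/(12*s**4 + 36*s**3 - 45*s**2 + 12*s), which is not 0.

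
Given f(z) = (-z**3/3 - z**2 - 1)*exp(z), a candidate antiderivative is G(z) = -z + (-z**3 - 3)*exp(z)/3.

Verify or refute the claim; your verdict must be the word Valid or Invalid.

d/dz[G] = -z**3*exp(z)/3 - z**2*exp(z) - exp(z) - 1
d/dz[G] - f(z) = -1 != 0.

Invalid: d/dz[G] - f = -1, which is not 0.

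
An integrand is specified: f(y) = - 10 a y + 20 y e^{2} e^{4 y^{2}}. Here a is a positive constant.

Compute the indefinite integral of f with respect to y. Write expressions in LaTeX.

Integrate term by term and add the pieces.
Check: d/dy[- 5 a y^{2} + \frac{5 e^{4 y^{2} + 2}}{2}] = - 10 a y + 20 y e^{2} e^{4 y^{2}} = f(y).

F(y) = - 5 a y^{2} + \frac{5 e^{4 y^{2} + 2}}{2} + C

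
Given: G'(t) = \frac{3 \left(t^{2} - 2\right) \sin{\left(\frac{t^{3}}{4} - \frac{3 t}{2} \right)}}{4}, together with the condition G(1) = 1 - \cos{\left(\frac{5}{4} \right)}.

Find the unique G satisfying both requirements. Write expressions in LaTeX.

G(t) = 1 - \cos{\left(\frac{t^{3}}{4} - \frac{3 t}{2} \right)}

The substitution u = \frac{t^{3}}{4} - \frac{3 t}{2} works: G'(t) is exactly (dG/du)*(du/dt) for that inner function.
A general antiderivative is - \cos{\left(\frac{t^{3}}{4} - \frac{3 t}{2} \right)} + C.
The condition gives C = 1 - \cos{\left(\frac{5}{4} \right)} - (- \cos{\left(\frac{5}{4} \right)}) = 1.
So G(t) = 1 - \cos{\left(\frac{t^{3}}{4} - \frac{3 t}{2} \right)}.
Check: d/dt[1 - \cos{\left(\frac{t^{3}}{4} - \frac{3 t}{2} \right)}] = \frac{3 t^{2} \sin{\left(\frac{t^{3}}{4} - \frac{3 t}{2} \right)}}{4} - \frac{3 \sin{\left(\frac{t^{3}}{4} - \frac{3 t}{2} \right)}}{2}, which equals G'(t).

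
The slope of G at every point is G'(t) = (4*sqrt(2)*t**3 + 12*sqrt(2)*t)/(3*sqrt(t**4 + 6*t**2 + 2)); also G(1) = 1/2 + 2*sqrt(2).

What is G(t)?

G'(t) matches the chain-rule pattern g'(h)*h' with inner function h(t) = t**4/2 + 3*t**2 + 1; substituting u = h(t) collapses the integral.
A general antiderivative is 4*sqrt(t**4/2 + 3*t**2 + 1)/3 + C.
The condition gives C = 1/2 + 2*sqrt(2) - (2*sqrt(2)) = 1/2.
So G(t) = (4*sqrt(2)*sqrt(t**4 + 6*t**2 + 2) + 3)/6.
Check: d/dt[(4*sqrt(2)*sqrt(t**4 + 6*t**2 + 2) + 3)/6] = (4*sqrt(2)*t**3 + 12*sqrt(2)*t)/(3*sqrt(t**4 + 6*t**2 + 2)) = G'(t).

G(t) = (4*sqrt(2)*sqrt(t**4 + 6*t**2 + 2) + 3)/6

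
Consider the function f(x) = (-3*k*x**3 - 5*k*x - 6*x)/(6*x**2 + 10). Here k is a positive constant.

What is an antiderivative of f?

An antiderivative is F(x) = (-k*x**2 - 2*log(3*x**2 + 5))/4.

Recover f(x) by differentiating a candidate F(x); any mismatch rules it out.
Check: d/dx[(-k*x**2 - 2*log(3*x**2 + 5))/4] = (-3*k*x**3 - 5*k*x - 6*x)/(6*x**2 + 10) = f(x).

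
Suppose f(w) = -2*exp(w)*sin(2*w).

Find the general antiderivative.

Since d/dw undoes antidifferentiation here, F'(w) = f(w) is required of F(w).
Check: d/dw[2*(-sin(2*w) + 2*cos(2*w))*exp(w)/5] = -2*exp(w)*sin(2*w) = f(w).

F(w) = 2*(-sin(2*w) + 2*cos(2*w))*exp(w)/5 + C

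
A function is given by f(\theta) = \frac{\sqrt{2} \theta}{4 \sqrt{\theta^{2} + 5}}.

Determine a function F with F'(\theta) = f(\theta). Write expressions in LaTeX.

f matches the chain-rule pattern g'(h)*h' with inner function h(\theta) = \frac{\theta^{2}}{2} + \frac{5}{2}; substituting u = h(\theta) collapses the integral.
Check: d/d\theta[\frac{\sqrt{2} \sqrt{\theta^{2} + 5}}{4}] = \frac{\sqrt{2} \theta}{4 \sqrt{\theta^{2} + 5}} = f(\theta).

An antiderivative is F(\theta) = \frac{\sqrt{2} \sqrt{\theta^{2} + 5}}{4}.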